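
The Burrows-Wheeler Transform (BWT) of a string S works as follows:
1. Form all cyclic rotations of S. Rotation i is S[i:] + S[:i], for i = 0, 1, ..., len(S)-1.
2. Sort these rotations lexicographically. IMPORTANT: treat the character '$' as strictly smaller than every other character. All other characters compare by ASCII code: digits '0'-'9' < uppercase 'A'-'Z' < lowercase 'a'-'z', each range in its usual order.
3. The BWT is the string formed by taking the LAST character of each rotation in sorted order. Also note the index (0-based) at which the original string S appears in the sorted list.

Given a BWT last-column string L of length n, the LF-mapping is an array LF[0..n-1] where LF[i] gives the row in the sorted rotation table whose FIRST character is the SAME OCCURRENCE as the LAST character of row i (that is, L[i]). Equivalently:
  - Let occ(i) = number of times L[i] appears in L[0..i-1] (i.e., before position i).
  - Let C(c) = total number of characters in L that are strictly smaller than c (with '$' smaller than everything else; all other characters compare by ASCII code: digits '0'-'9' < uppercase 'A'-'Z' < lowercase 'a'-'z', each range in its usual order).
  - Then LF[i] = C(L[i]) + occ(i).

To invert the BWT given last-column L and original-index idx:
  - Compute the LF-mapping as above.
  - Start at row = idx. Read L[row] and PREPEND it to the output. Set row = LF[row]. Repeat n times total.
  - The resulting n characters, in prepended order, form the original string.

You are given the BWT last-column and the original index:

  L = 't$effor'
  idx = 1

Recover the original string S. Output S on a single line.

Answer: effort$

Derivation:
LF mapping: 6 0 1 2 3 4 5
Walk LF starting at row 1, prepending L[row]:
  step 1: row=1, L[1]='$', prepend. Next row=LF[1]=0
  step 2: row=0, L[0]='t', prepend. Next row=LF[0]=6
  step 3: row=6, L[6]='r', prepend. Next row=LF[6]=5
  step 4: row=5, L[5]='o', prepend. Next row=LF[5]=4
  step 5: row=4, L[4]='f', prepend. Next row=LF[4]=3
  step 6: row=3, L[3]='f', prepend. Next row=LF[3]=2
  step 7: row=2, L[2]='e', prepend. Next row=LF[2]=1
Reversed output: effort$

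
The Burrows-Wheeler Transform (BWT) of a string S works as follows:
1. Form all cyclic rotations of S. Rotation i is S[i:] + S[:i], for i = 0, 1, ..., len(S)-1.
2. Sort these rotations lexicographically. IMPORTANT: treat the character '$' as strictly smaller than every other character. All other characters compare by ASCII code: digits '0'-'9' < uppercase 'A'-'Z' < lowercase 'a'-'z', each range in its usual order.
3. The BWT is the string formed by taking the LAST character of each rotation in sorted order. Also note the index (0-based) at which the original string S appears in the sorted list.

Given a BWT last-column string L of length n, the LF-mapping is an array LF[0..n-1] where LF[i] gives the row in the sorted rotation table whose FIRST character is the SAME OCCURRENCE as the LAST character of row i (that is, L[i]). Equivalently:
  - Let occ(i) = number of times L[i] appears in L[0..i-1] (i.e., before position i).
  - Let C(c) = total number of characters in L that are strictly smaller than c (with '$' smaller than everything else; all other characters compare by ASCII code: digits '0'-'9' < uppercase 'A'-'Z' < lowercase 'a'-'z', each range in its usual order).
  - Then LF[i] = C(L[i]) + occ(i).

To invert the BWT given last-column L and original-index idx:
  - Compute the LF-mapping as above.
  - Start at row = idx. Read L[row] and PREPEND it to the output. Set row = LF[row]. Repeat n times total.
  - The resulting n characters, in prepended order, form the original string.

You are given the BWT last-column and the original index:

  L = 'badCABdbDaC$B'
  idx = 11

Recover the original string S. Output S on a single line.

LF mapping: 9 7 11 4 1 2 12 10 6 8 5 0 3
Walk LF starting at row 11, prepending L[row]:
  step 1: row=11, L[11]='$', prepend. Next row=LF[11]=0
  step 2: row=0, L[0]='b', prepend. Next row=LF[0]=9
  step 3: row=9, L[9]='a', prepend. Next row=LF[9]=8
  step 4: row=8, L[8]='D', prepend. Next row=LF[8]=6
  step 5: row=6, L[6]='d', prepend. Next row=LF[6]=12
  step 6: row=12, L[12]='B', prepend. Next row=LF[12]=3
  step 7: row=3, L[3]='C', prepend. Next row=LF[3]=4
  step 8: row=4, L[4]='A', prepend. Next row=LF[4]=1
  step 9: row=1, L[1]='a', prepend. Next row=LF[1]=7
  step 10: row=7, L[7]='b', prepend. Next row=LF[7]=10
  step 11: row=10, L[10]='C', prepend. Next row=LF[10]=5
  step 12: row=5, L[5]='B', prepend. Next row=LF[5]=2
  step 13: row=2, L[2]='d', prepend. Next row=LF[2]=11
Reversed output: dBCbaACBdDab$

Answer: dBCbaACBdDab$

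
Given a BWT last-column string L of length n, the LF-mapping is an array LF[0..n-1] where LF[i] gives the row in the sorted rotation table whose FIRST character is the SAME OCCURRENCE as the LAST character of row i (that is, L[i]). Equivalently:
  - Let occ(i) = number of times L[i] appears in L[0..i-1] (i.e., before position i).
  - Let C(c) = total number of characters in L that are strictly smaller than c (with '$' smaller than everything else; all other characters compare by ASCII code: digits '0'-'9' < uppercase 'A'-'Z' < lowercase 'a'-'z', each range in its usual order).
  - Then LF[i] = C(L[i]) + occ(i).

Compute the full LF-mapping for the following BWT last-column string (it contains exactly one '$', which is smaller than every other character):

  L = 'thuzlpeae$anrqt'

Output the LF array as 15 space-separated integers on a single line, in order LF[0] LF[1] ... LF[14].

Answer: 11 5 13 14 6 8 3 1 4 0 2 7 10 9 12

Derivation:
Char counts: '$':1, 'a':2, 'e':2, 'h':1, 'l':1, 'n':1, 'p':1, 'q':1, 'r':1, 't':2, 'u':1, 'z':1
C (first-col start): C('$')=0, C('a')=1, C('e')=3, C('h')=5, C('l')=6, C('n')=7, C('p')=8, C('q')=9, C('r')=10, C('t')=11, C('u')=13, C('z')=14
L[0]='t': occ=0, LF[0]=C('t')+0=11+0=11
L[1]='h': occ=0, LF[1]=C('h')+0=5+0=5
L[2]='u': occ=0, LF[2]=C('u')+0=13+0=13
L[3]='z': occ=0, LF[3]=C('z')+0=14+0=14
L[4]='l': occ=0, LF[4]=C('l')+0=6+0=6
L[5]='p': occ=0, LF[5]=C('p')+0=8+0=8
L[6]='e': occ=0, LF[6]=C('e')+0=3+0=3
L[7]='a': occ=0, LF[7]=C('a')+0=1+0=1
L[8]='e': occ=1, LF[8]=C('e')+1=3+1=4
L[9]='$': occ=0, LF[9]=C('$')+0=0+0=0
L[10]='a': occ=1, LF[10]=C('a')+1=1+1=2
L[11]='n': occ=0, LF[11]=C('n')+0=7+0=7
L[12]='r': occ=0, LF[12]=C('r')+0=10+0=10
L[13]='q': occ=0, LF[13]=C('q')+0=9+0=9
L[14]='t': occ=1, LF[14]=C('t')+1=11+1=12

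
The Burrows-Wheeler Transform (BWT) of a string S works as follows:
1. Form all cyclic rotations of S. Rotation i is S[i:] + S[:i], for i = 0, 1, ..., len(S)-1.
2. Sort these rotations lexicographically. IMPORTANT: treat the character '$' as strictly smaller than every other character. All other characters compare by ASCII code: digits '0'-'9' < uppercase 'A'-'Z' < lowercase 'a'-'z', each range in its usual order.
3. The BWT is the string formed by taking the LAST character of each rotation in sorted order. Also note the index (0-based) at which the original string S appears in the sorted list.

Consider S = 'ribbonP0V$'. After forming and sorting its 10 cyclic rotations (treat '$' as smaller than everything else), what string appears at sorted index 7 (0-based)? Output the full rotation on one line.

Answer: nP0V$ribbo

Derivation:
All 10 rotations (rotation i = S[i:]+S[:i]):
  rot[0] = ribbonP0V$
  rot[1] = ibbonP0V$r
  rot[2] = bbonP0V$ri
  rot[3] = bonP0V$rib
  rot[4] = onP0V$ribb
  rot[5] = nP0V$ribbo
  rot[6] = P0V$ribbon
  rot[7] = 0V$ribbonP
  rot[8] = V$ribbonP0
  rot[9] = $ribbonP0V
Sorted (with $ < everything):
  sorted[0] = $ribbonP0V
  sorted[1] = 0V$ribbonP
  sorted[2] = P0V$ribbon
  sorted[3] = V$ribbonP0
  sorted[4] = bbonP0V$ri
  sorted[5] = bonP0V$rib
  sorted[6] = ibbonP0V$r
  sorted[7] = nP0V$ribbo
  sorted[8] = onP0V$ribb
  sorted[9] = ribbonP0V$
sorted[7] = nP0V$ribbo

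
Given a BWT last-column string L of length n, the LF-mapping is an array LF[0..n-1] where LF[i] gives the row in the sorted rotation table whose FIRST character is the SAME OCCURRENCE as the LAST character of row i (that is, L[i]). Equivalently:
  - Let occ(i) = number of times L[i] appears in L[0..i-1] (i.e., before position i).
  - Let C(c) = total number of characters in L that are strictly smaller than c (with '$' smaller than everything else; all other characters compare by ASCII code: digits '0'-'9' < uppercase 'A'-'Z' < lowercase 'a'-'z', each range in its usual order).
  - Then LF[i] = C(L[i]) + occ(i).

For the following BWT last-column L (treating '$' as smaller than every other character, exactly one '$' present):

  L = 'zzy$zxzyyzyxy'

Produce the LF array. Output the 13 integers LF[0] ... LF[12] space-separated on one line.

Answer: 8 9 3 0 10 1 11 4 5 12 6 2 7

Derivation:
Char counts: '$':1, 'x':2, 'y':5, 'z':5
C (first-col start): C('$')=0, C('x')=1, C('y')=3, C('z')=8
L[0]='z': occ=0, LF[0]=C('z')+0=8+0=8
L[1]='z': occ=1, LF[1]=C('z')+1=8+1=9
L[2]='y': occ=0, LF[2]=C('y')+0=3+0=3
L[3]='$': occ=0, LF[3]=C('$')+0=0+0=0
L[4]='z': occ=2, LF[4]=C('z')+2=8+2=10
L[5]='x': occ=0, LF[5]=C('x')+0=1+0=1
L[6]='z': occ=3, LF[6]=C('z')+3=8+3=11
L[7]='y': occ=1, LF[7]=C('y')+1=3+1=4
L[8]='y': occ=2, LF[8]=C('y')+2=3+2=5
L[9]='z': occ=4, LF[9]=C('z')+4=8+4=12
L[10]='y': occ=3, LF[10]=C('y')+3=3+3=6
L[11]='x': occ=1, LF[11]=C('x')+1=1+1=2
L[12]='y': occ=4, LF[12]=C('y')+4=3+4=7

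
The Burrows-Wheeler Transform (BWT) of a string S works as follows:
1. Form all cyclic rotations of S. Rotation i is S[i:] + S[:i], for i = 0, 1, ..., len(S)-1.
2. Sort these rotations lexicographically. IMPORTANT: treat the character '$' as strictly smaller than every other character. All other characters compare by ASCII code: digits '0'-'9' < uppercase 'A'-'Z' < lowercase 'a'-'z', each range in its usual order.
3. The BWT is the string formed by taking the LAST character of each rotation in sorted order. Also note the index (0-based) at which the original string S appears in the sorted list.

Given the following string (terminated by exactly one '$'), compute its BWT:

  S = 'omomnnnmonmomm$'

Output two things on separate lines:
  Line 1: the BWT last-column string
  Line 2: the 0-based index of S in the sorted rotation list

Answer: mmoonononnmmm$m
13

Derivation:
All 15 rotations (rotation i = S[i:]+S[:i]):
  rot[0] = omomnnnmonmomm$
  rot[1] = momnnnmonmomm$o
  rot[2] = omnnnmonmomm$om
  rot[3] = mnnnmonmomm$omo
  rot[4] = nnnmonmomm$omom
  rot[5] = nnmonmomm$omomn
  rot[6] = nmonmomm$omomnn
  rot[7] = monmomm$omomnnn
  rot[8] = onmomm$omomnnnm
  rot[9] = nmomm$omomnnnmo
  rot[10] = momm$omomnnnmon
  rot[11] = omm$omomnnnmonm
  rot[12] = mm$omomnnnmonmo
  rot[13] = m$omomnnnmonmom
  rot[14] = $omomnnnmonmomm
Sorted (with $ < everything):
  sorted[0] = $omomnnnmonmomm  (last char: 'm')
  sorted[1] = m$omomnnnmonmom  (last char: 'm')
  sorted[2] = mm$omomnnnmonmo  (last char: 'o')
  sorted[3] = mnnnmonmomm$omo  (last char: 'o')
  sorted[4] = momm$omomnnnmon  (last char: 'n')
  sorted[5] = momnnnmonmomm$o  (last char: 'o')
  sorted[6] = monmomm$omomnnn  (last char: 'n')
  sorted[7] = nmomm$omomnnnmo  (last char: 'o')
  sorted[8] = nmonmomm$omomnn  (last char: 'n')
  sorted[9] = nnmonmomm$omomn  (last char: 'n')
  sorted[10] = nnnmonmomm$omom  (last char: 'm')
  sorted[11] = omm$omomnnnmonm  (last char: 'm')
  sorted[12] = omnnnmonmomm$om  (last char: 'm')
  sorted[13] = omomnnnmonmomm$  (last char: '$')
  sorted[14] = onmomm$omomnnnm  (last char: 'm')
Last column: mmoonononnmmm$m
Original string S is at sorted index 13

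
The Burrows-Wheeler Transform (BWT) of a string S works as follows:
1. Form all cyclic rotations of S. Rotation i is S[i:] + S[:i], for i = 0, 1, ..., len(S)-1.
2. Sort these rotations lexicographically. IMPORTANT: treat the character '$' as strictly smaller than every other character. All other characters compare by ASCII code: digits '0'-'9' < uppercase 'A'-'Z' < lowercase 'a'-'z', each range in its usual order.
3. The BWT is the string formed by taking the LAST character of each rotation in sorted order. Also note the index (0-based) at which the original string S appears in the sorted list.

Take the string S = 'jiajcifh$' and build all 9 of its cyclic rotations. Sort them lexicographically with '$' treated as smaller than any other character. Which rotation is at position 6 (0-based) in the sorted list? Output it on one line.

Answer: ifh$jiajc

Derivation:
All 9 rotations (rotation i = S[i:]+S[:i]):
  rot[0] = jiajcifh$
  rot[1] = iajcifh$j
  rot[2] = ajcifh$ji
  rot[3] = jcifh$jia
  rot[4] = cifh$jiaj
  rot[5] = ifh$jiajc
  rot[6] = fh$jiajci
  rot[7] = h$jiajcif
  rot[8] = $jiajcifh
Sorted (with $ < everything):
  sorted[0] = $jiajcifh
  sorted[1] = ajcifh$ji
  sorted[2] = cifh$jiaj
  sorted[3] = fh$jiajci
  sorted[4] = h$jiajcif
  sorted[5] = iajcifh$j
  sorted[6] = ifh$jiajc
  sorted[7] = jcifh$jia
  sorted[8] = jiajcifh$
sorted[6] = ifh$jiajc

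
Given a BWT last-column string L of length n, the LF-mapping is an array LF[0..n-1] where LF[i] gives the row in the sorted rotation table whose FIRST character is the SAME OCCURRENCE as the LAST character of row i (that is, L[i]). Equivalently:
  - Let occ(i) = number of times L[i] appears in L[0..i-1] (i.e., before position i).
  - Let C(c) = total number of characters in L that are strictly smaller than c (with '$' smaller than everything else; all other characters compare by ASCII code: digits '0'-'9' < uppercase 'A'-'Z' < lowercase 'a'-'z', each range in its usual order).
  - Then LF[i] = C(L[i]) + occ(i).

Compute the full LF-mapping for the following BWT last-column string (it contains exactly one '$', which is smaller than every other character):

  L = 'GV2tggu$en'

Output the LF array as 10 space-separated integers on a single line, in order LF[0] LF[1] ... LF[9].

Answer: 2 3 1 8 5 6 9 0 4 7

Derivation:
Char counts: '$':1, '2':1, 'G':1, 'V':1, 'e':1, 'g':2, 'n':1, 't':1, 'u':1
C (first-col start): C('$')=0, C('2')=1, C('G')=2, C('V')=3, C('e')=4, C('g')=5, C('n')=7, C('t')=8, C('u')=9
L[0]='G': occ=0, LF[0]=C('G')+0=2+0=2
L[1]='V': occ=0, LF[1]=C('V')+0=3+0=3
L[2]='2': occ=0, LF[2]=C('2')+0=1+0=1
L[3]='t': occ=0, LF[3]=C('t')+0=8+0=8
L[4]='g': occ=0, LF[4]=C('g')+0=5+0=5
L[5]='g': occ=1, LF[5]=C('g')+1=5+1=6
L[6]='u': occ=0, LF[6]=C('u')+0=9+0=9
L[7]='$': occ=0, LF[7]=C('$')+0=0+0=0
L[8]='e': occ=0, LF[8]=C('e')+0=4+0=4
L[9]='n': occ=0, LF[9]=C('n')+0=7+0=7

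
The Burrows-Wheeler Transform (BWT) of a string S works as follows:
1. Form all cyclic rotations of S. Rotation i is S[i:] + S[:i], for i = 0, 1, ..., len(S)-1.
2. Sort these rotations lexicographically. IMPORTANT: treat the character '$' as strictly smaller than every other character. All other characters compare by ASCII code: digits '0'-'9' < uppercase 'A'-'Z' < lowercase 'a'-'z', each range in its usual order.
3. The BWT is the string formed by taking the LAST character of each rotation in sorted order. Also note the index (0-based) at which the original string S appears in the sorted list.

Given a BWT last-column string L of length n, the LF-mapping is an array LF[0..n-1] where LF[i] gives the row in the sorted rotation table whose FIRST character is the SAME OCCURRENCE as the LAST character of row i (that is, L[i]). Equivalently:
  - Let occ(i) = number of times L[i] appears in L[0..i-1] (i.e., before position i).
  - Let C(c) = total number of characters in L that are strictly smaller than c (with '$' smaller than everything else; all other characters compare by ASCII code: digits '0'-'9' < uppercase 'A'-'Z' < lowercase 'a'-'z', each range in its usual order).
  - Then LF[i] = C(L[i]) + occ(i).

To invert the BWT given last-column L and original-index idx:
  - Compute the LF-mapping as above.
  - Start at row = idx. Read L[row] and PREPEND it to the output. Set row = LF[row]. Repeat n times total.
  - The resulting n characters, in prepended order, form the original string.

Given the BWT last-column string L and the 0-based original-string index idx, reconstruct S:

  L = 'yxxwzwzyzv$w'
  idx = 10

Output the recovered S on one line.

Answer: zxwwxvzwzyy$

Derivation:
LF mapping: 7 5 6 2 9 3 10 8 11 1 0 4
Walk LF starting at row 10, prepending L[row]:
  step 1: row=10, L[10]='$', prepend. Next row=LF[10]=0
  step 2: row=0, L[0]='y', prepend. Next row=LF[0]=7
  step 3: row=7, L[7]='y', prepend. Next row=LF[7]=8
  step 4: row=8, L[8]='z', prepend. Next row=LF[8]=11
  step 5: row=11, L[11]='w', prepend. Next row=LF[11]=4
  step 6: row=4, L[4]='z', prepend. Next row=LF[4]=9
  step 7: row=9, L[9]='v', prepend. Next row=LF[9]=1
  step 8: row=1, L[1]='x', prepend. Next row=LF[1]=5
  step 9: row=5, L[5]='w', prepend. Next row=LF[5]=3
  step 10: row=3, L[3]='w', prepend. Next row=LF[3]=2
  step 11: row=2, L[2]='x', prepend. Next row=LF[2]=6
  step 12: row=6, L[6]='z', prepend. Next row=LF[6]=10
Reversed output: zxwwxvzwzyy$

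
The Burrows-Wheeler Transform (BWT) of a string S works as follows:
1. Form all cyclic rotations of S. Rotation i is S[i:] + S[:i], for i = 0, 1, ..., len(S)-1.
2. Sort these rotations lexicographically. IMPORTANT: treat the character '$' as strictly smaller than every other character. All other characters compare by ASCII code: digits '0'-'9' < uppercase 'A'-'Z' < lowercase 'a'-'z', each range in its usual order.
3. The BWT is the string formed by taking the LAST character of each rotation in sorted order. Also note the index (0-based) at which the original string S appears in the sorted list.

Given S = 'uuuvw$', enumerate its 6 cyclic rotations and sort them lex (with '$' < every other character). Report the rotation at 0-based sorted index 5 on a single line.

Answer: w$uuuv

Derivation:
All 6 rotations (rotation i = S[i:]+S[:i]):
  rot[0] = uuuvw$
  rot[1] = uuvw$u
  rot[2] = uvw$uu
  rot[3] = vw$uuu
  rot[4] = w$uuuv
  rot[5] = $uuuvw
Sorted (with $ < everything):
  sorted[0] = $uuuvw
  sorted[1] = uuuvw$
  sorted[2] = uuvw$u
  sorted[3] = uvw$uu
  sorted[4] = vw$uuu
  sorted[5] = w$uuuv
sorted[5] = w$uuuv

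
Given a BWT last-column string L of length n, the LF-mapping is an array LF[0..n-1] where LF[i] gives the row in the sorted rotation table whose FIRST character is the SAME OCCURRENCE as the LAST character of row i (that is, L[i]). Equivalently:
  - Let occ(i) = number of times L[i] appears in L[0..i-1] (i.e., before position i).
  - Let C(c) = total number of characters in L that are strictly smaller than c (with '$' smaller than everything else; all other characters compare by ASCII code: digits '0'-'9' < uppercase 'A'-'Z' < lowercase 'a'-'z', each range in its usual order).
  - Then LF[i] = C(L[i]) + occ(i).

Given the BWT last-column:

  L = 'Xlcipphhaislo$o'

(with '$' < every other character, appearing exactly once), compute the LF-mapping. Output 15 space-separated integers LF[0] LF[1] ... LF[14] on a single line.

Char counts: '$':1, 'X':1, 'a':1, 'c':1, 'h':2, 'i':2, 'l':2, 'o':2, 'p':2, 's':1
C (first-col start): C('$')=0, C('X')=1, C('a')=2, C('c')=3, C('h')=4, C('i')=6, C('l')=8, C('o')=10, C('p')=12, C('s')=14
L[0]='X': occ=0, LF[0]=C('X')+0=1+0=1
L[1]='l': occ=0, LF[1]=C('l')+0=8+0=8
L[2]='c': occ=0, LF[2]=C('c')+0=3+0=3
L[3]='i': occ=0, LF[3]=C('i')+0=6+0=6
L[4]='p': occ=0, LF[4]=C('p')+0=12+0=12
L[5]='p': occ=1, LF[5]=C('p')+1=12+1=13
L[6]='h': occ=0, LF[6]=C('h')+0=4+0=4
L[7]='h': occ=1, LF[7]=C('h')+1=4+1=5
L[8]='a': occ=0, LF[8]=C('a')+0=2+0=2
L[9]='i': occ=1, LF[9]=C('i')+1=6+1=7
L[10]='s': occ=0, LF[10]=C('s')+0=14+0=14
L[11]='l': occ=1, LF[11]=C('l')+1=8+1=9
L[12]='o': occ=0, LF[12]=C('o')+0=10+0=10
L[13]='$': occ=0, LF[13]=C('$')+0=0+0=0
L[14]='o': occ=1, LF[14]=C('o')+1=10+1=11

Answer: 1 8 3 6 12 13 4 5 2 7 14 9 10 0 11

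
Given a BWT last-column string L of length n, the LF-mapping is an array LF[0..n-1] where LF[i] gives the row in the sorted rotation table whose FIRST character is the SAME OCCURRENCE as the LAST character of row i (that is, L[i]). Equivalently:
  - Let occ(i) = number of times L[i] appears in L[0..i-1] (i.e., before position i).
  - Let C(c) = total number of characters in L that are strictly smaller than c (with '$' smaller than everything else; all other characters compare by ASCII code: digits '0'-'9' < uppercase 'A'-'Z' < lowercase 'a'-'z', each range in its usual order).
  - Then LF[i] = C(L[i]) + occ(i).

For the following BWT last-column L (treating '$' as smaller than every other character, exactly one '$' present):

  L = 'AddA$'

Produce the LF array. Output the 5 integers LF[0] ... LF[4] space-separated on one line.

Answer: 1 3 4 2 0

Derivation:
Char counts: '$':1, 'A':2, 'd':2
C (first-col start): C('$')=0, C('A')=1, C('d')=3
L[0]='A': occ=0, LF[0]=C('A')+0=1+0=1
L[1]='d': occ=0, LF[1]=C('d')+0=3+0=3
L[2]='d': occ=1, LF[2]=C('d')+1=3+1=4
L[3]='A': occ=1, LF[3]=C('A')+1=1+1=2
L[4]='$': occ=0, LF[4]=C('$')+0=0+0=0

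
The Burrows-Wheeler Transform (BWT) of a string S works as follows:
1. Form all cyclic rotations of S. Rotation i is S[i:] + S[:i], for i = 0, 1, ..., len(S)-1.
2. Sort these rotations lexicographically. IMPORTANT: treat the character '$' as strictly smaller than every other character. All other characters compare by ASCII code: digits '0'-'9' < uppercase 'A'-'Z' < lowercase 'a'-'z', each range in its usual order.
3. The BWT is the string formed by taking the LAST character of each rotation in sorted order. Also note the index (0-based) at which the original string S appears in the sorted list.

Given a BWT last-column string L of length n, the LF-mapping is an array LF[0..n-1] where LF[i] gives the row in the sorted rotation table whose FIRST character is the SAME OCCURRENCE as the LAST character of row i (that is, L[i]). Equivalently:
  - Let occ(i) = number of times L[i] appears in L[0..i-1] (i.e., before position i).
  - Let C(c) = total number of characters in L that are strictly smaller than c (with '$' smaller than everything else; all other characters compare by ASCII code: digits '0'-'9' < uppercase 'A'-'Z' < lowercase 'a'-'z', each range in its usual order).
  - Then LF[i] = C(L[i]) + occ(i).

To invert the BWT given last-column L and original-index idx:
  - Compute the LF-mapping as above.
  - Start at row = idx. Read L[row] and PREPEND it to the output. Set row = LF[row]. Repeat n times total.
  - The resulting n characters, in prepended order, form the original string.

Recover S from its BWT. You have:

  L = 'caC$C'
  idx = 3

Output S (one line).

LF mapping: 4 3 1 0 2
Walk LF starting at row 3, prepending L[row]:
  step 1: row=3, L[3]='$', prepend. Next row=LF[3]=0
  step 2: row=0, L[0]='c', prepend. Next row=LF[0]=4
  step 3: row=4, L[4]='C', prepend. Next row=LF[4]=2
  step 4: row=2, L[2]='C', prepend. Next row=LF[2]=1
  step 5: row=1, L[1]='a', prepend. Next row=LF[1]=3
Reversed output: aCCc$

Answer: aCCc$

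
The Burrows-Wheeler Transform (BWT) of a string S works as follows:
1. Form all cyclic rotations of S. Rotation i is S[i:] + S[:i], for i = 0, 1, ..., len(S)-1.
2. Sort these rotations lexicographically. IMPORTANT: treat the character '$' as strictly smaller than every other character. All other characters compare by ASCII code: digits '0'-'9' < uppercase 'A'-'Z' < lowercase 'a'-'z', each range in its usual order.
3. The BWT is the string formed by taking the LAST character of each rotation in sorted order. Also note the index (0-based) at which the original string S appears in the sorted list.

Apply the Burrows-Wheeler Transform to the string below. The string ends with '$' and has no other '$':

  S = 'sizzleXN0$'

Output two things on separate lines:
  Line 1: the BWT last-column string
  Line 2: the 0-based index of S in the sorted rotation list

All 10 rotations (rotation i = S[i:]+S[:i]):
  rot[0] = sizzleXN0$
  rot[1] = izzleXN0$s
  rot[2] = zzleXN0$si
  rot[3] = zleXN0$siz
  rot[4] = leXN0$sizz
  rot[5] = eXN0$sizzl
  rot[6] = XN0$sizzle
  rot[7] = N0$sizzleX
  rot[8] = 0$sizzleXN
  rot[9] = $sizzleXN0
Sorted (with $ < everything):
  sorted[0] = $sizzleXN0  (last char: '0')
  sorted[1] = 0$sizzleXN  (last char: 'N')
  sorted[2] = N0$sizzleX  (last char: 'X')
  sorted[3] = XN0$sizzle  (last char: 'e')
  sorted[4] = eXN0$sizzl  (last char: 'l')
  sorted[5] = izzleXN0$s  (last char: 's')
  sorted[6] = leXN0$sizz  (last char: 'z')
  sorted[7] = sizzleXN0$  (last char: '$')
  sorted[8] = zleXN0$siz  (last char: 'z')
  sorted[9] = zzleXN0$si  (last char: 'i')
Last column: 0NXelsz$zi
Original string S is at sorted index 7

Answer: 0NXelsz$zi
7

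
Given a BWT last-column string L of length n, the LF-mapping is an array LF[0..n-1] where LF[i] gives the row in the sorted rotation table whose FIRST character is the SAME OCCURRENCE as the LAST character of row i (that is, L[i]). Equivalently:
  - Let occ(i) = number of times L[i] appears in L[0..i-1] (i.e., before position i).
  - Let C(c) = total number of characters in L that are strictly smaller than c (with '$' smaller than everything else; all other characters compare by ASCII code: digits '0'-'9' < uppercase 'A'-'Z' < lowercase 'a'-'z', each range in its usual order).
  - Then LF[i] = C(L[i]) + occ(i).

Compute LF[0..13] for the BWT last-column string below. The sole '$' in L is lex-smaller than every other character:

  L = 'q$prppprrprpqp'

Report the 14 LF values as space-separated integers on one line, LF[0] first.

Answer: 8 0 1 10 2 3 4 11 12 5 13 6 9 7

Derivation:
Char counts: '$':1, 'p':7, 'q':2, 'r':4
C (first-col start): C('$')=0, C('p')=1, C('q')=8, C('r')=10
L[0]='q': occ=0, LF[0]=C('q')+0=8+0=8
L[1]='$': occ=0, LF[1]=C('$')+0=0+0=0
L[2]='p': occ=0, LF[2]=C('p')+0=1+0=1
L[3]='r': occ=0, LF[3]=C('r')+0=10+0=10
L[4]='p': occ=1, LF[4]=C('p')+1=1+1=2
L[5]='p': occ=2, LF[5]=C('p')+2=1+2=3
L[6]='p': occ=3, LF[6]=C('p')+3=1+3=4
L[7]='r': occ=1, LF[7]=C('r')+1=10+1=11
L[8]='r': occ=2, LF[8]=C('r')+2=10+2=12
L[9]='p': occ=4, LF[9]=C('p')+4=1+4=5
L[10]='r': occ=3, LF[10]=C('r')+3=10+3=13
L[11]='p': occ=5, LF[11]=C('p')+5=1+5=6
L[12]='q': occ=1, LF[12]=C('q')+1=8+1=9
L[13]='p': occ=6, LF[13]=C('p')+6=1+6=7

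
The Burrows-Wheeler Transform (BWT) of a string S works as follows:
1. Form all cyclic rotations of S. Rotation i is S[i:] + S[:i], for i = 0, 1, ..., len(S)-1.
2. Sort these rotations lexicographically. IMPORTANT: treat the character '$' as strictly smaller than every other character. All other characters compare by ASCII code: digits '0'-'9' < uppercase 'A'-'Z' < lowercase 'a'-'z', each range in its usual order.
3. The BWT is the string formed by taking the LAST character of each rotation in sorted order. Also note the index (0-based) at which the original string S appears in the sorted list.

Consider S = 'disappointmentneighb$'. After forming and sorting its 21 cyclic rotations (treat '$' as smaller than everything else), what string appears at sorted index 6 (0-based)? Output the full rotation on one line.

Answer: ghb$disappointmentnei

Derivation:
All 21 rotations (rotation i = S[i:]+S[:i]):
  rot[0] = disappointmentneighb$
  rot[1] = isappointmentneighb$d
  rot[2] = sappointmentneighb$di
  rot[3] = appointmentneighb$dis
  rot[4] = ppointmentneighb$disa
  rot[5] = pointmentneighb$disap
  rot[6] = ointmentneighb$disapp
  rot[7] = intmentneighb$disappo
  rot[8] = ntmentneighb$disappoi
  rot[9] = tmentneighb$disappoin
  rot[10] = mentneighb$disappoint
  rot[11] = entneighb$disappointm
  rot[12] = ntneighb$disappointme
  rot[13] = tneighb$disappointmen
  rot[14] = neighb$disappointment
  rot[15] = eighb$disappointmentn
  rot[16] = ighb$disappointmentne
  rot[17] = ghb$disappointmentnei
  rot[18] = hb$disappointmentneig
  rot[19] = b$disappointmentneigh
  rot[20] = $disappointmentneighb
Sorted (with $ < everything):
  sorted[0] = $disappointmentneighb
  sorted[1] = appointmentneighb$dis
  sorted[2] = b$disappointmentneigh
  sorted[3] = disappointmentneighb$
  sorted[4] = eighb$disappointmentn
  sorted[5] = entneighb$disappointm
  sorted[6] = ghb$disappointmentnei
  sorted[7] = hb$disappointmentneig
  sorted[8] = ighb$disappointmentne
  sorted[9] = intmentneighb$disappo
  sorted[10] = isappointmentneighb$d
  sorted[11] = mentneighb$disappoint
  sorted[12] = neighb$disappointment
  sorted[13] = ntmentneighb$disappoi
  sorted[14] = ntneighb$disappointme
  sorted[15] = ointmentneighb$disapp
  sorted[16] = pointmentneighb$disap
  sorted[17] = ppointmentneighb$disa
  sorted[18] = sappointmentneighb$di
  sorted[19] = tmentneighb$disappoin
  sorted[20] = tneighb$disappointmen
sorted[6] = ghb$disappointmentnei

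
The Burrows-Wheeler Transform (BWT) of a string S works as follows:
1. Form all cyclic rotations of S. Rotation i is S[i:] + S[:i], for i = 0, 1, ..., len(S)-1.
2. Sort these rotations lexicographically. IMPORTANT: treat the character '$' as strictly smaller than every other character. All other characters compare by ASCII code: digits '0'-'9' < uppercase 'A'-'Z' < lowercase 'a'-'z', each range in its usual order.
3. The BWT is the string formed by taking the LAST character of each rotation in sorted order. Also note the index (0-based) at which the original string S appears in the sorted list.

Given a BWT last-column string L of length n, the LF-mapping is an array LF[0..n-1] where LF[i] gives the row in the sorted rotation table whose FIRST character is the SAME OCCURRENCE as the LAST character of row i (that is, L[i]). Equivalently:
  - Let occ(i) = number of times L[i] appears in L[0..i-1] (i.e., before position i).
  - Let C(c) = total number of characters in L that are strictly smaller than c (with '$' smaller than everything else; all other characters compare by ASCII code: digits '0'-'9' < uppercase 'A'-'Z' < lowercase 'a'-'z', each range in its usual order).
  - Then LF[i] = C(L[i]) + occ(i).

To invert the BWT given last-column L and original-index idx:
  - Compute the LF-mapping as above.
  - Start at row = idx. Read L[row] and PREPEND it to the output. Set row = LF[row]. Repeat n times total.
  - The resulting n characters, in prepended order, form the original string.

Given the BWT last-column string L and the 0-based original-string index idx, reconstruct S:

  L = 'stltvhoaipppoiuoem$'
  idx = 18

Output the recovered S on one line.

LF mapping: 14 15 6 16 18 3 8 1 4 11 12 13 9 5 17 10 2 7 0
Walk LF starting at row 18, prepending L[row]:
  step 1: row=18, L[18]='$', prepend. Next row=LF[18]=0
  step 2: row=0, L[0]='s', prepend. Next row=LF[0]=14
  step 3: row=14, L[14]='u', prepend. Next row=LF[14]=17
  step 4: row=17, L[17]='m', prepend. Next row=LF[17]=7
  step 5: row=7, L[7]='a', prepend. Next row=LF[7]=1
  step 6: row=1, L[1]='t', prepend. Next row=LF[1]=15
  step 7: row=15, L[15]='o', prepend. Next row=LF[15]=10
  step 8: row=10, L[10]='p', prepend. Next row=LF[10]=12
  step 9: row=12, L[12]='o', prepend. Next row=LF[12]=9
  step 10: row=9, L[9]='p', prepend. Next row=LF[9]=11
  step 11: row=11, L[11]='p', prepend. Next row=LF[11]=13
  step 12: row=13, L[13]='i', prepend. Next row=LF[13]=5
  step 13: row=5, L[5]='h', prepend. Next row=LF[5]=3
  step 14: row=3, L[3]='t', prepend. Next row=LF[3]=16
  step 15: row=16, L[16]='e', prepend. Next row=LF[16]=2
  step 16: row=2, L[2]='l', prepend. Next row=LF[2]=6
  step 17: row=6, L[6]='o', prepend. Next row=LF[6]=8
  step 18: row=8, L[8]='i', prepend. Next row=LF[8]=4
  step 19: row=4, L[4]='v', prepend. Next row=LF[4]=18
Reversed output: violethippopotamus$

Answer: violethippopotamus$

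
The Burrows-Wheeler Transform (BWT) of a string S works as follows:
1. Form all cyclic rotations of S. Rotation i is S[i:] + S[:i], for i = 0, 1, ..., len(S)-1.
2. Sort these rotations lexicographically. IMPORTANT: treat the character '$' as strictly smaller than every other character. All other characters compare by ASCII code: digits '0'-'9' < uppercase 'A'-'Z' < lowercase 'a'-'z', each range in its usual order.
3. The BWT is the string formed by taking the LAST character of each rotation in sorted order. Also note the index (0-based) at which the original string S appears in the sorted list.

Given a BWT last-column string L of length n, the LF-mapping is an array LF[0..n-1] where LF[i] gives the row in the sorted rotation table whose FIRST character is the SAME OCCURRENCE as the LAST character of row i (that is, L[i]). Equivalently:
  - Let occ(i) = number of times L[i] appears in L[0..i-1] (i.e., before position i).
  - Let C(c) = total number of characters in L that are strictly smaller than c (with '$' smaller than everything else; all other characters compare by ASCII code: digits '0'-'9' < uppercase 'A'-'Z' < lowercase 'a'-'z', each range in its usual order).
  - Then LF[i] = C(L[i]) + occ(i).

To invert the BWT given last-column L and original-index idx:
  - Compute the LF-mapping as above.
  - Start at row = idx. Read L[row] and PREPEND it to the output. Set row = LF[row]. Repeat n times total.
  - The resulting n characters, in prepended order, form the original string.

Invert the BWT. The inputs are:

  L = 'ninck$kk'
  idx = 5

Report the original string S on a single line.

Answer: knickkn$

Derivation:
LF mapping: 6 2 7 1 3 0 4 5
Walk LF starting at row 5, prepending L[row]:
  step 1: row=5, L[5]='$', prepend. Next row=LF[5]=0
  step 2: row=0, L[0]='n', prepend. Next row=LF[0]=6
  step 3: row=6, L[6]='k', prepend. Next row=LF[6]=4
  step 4: row=4, L[4]='k', prepend. Next row=LF[4]=3
  step 5: row=3, L[3]='c', prepend. Next row=LF[3]=1
  step 6: row=1, L[1]='i', prepend. Next row=LF[1]=2
  step 7: row=2, L[2]='n', prepend. Next row=LF[2]=7
  step 8: row=7, L[7]='k', prepend. Next row=LF[7]=5
Reversed output: knickkn$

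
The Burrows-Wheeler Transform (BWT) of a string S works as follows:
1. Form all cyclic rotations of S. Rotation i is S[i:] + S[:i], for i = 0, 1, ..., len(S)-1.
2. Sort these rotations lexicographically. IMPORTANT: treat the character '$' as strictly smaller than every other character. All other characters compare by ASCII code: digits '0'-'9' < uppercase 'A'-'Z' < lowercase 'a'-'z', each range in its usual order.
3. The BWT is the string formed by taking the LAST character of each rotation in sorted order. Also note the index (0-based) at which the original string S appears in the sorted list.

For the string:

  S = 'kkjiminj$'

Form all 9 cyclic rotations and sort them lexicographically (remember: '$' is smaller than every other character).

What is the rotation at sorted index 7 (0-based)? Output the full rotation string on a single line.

Answer: minj$kkji

Derivation:
All 9 rotations (rotation i = S[i:]+S[:i]):
  rot[0] = kkjiminj$
  rot[1] = kjiminj$k
  rot[2] = jiminj$kk
  rot[3] = iminj$kkj
  rot[4] = minj$kkji
  rot[5] = inj$kkjim
  rot[6] = nj$kkjimi
  rot[7] = j$kkjimin
  rot[8] = $kkjiminj
Sorted (with $ < everything):
  sorted[0] = $kkjiminj
  sorted[1] = iminj$kkj
  sorted[2] = inj$kkjim
  sorted[3] = j$kkjimin
  sorted[4] = jiminj$kk
  sorted[5] = kjiminj$k
  sorted[6] = kkjiminj$
  sorted[7] = minj$kkji
  sorted[8] = nj$kkjimi
sorted[7] = minj$kkji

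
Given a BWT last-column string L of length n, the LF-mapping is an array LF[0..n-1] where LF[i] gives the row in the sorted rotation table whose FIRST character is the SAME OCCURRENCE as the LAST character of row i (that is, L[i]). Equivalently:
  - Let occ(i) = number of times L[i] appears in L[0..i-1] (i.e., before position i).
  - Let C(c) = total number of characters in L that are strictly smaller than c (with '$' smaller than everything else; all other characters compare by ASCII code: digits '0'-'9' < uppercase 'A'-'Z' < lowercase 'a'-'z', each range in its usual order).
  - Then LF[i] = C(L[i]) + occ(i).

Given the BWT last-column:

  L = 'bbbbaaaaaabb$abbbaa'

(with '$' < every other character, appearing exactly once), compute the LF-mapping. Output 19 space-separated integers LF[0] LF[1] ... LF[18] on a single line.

Char counts: '$':1, 'a':9, 'b':9
C (first-col start): C('$')=0, C('a')=1, C('b')=10
L[0]='b': occ=0, LF[0]=C('b')+0=10+0=10
L[1]='b': occ=1, LF[1]=C('b')+1=10+1=11
L[2]='b': occ=2, LF[2]=C('b')+2=10+2=12
L[3]='b': occ=3, LF[3]=C('b')+3=10+3=13
L[4]='a': occ=0, LF[4]=C('a')+0=1+0=1
L[5]='a': occ=1, LF[5]=C('a')+1=1+1=2
L[6]='a': occ=2, LF[6]=C('a')+2=1+2=3
L[7]='a': occ=3, LF[7]=C('a')+3=1+3=4
L[8]='a': occ=4, LF[8]=C('a')+4=1+4=5
L[9]='a': occ=5, LF[9]=C('a')+5=1+5=6
L[10]='b': occ=4, LF[10]=C('b')+4=10+4=14
L[11]='b': occ=5, LF[11]=C('b')+5=10+5=15
L[12]='$': occ=0, LF[12]=C('$')+0=0+0=0
L[13]='a': occ=6, LF[13]=C('a')+6=1+6=7
L[14]='b': occ=6, LF[14]=C('b')+6=10+6=16
L[15]='b': occ=7, LF[15]=C('b')+7=10+7=17
L[16]='b': occ=8, LF[16]=C('b')+8=10+8=18
L[17]='a': occ=7, LF[17]=C('a')+7=1+7=8
L[18]='a': occ=8, LF[18]=C('a')+8=1+8=9

Answer: 10 11 12 13 1 2 3 4 5 6 14 15 0 7 16 17 18 8 9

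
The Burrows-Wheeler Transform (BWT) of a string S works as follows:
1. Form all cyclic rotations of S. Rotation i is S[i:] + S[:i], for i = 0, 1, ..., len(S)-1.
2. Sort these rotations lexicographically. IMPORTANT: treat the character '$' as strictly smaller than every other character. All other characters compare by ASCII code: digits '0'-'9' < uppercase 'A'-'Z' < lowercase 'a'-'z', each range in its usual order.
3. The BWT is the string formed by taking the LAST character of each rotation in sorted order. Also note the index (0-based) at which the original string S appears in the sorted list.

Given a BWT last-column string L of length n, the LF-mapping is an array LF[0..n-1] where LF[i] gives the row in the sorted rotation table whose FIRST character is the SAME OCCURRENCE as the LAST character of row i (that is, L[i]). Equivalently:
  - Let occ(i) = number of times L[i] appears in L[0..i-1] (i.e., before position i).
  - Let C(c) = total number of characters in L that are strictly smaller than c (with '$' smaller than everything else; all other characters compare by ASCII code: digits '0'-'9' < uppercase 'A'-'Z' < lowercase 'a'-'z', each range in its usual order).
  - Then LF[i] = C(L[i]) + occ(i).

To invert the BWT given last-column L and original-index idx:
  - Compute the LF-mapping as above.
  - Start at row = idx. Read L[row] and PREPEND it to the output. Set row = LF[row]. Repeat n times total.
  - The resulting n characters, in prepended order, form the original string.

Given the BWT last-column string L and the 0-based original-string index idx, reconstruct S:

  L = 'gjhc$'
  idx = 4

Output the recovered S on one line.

LF mapping: 2 4 3 1 0
Walk LF starting at row 4, prepending L[row]:
  step 1: row=4, L[4]='$', prepend. Next row=LF[4]=0
  step 2: row=0, L[0]='g', prepend. Next row=LF[0]=2
  step 3: row=2, L[2]='h', prepend. Next row=LF[2]=3
  step 4: row=3, L[3]='c', prepend. Next row=LF[3]=1
  step 5: row=1, L[1]='j', prepend. Next row=LF[1]=4
Reversed output: jchg$

Answer: jchg$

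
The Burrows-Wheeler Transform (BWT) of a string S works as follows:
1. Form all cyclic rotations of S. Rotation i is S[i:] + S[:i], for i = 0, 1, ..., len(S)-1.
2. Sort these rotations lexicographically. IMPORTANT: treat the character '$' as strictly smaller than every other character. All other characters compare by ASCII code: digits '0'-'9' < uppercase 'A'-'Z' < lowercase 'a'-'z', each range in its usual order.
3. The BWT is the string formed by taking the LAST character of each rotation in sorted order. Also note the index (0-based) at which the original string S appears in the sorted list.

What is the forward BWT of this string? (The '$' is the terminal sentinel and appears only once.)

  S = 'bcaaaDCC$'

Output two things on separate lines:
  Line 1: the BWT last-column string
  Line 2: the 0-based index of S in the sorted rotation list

All 9 rotations (rotation i = S[i:]+S[:i]):
  rot[0] = bcaaaDCC$
  rot[1] = caaaDCC$b
  rot[2] = aaaDCC$bc
  rot[3] = aaDCC$bca
  rot[4] = aDCC$bcaa
  rot[5] = DCC$bcaaa
  rot[6] = CC$bcaaaD
  rot[7] = C$bcaaaDC
  rot[8] = $bcaaaDCC
Sorted (with $ < everything):
  sorted[0] = $bcaaaDCC  (last char: 'C')
  sorted[1] = C$bcaaaDC  (last char: 'C')
  sorted[2] = CC$bcaaaD  (last char: 'D')
  sorted[3] = DCC$bcaaa  (last char: 'a')
  sorted[4] = aDCC$bcaa  (last char: 'a')
  sorted[5] = aaDCC$bca  (last char: 'a')
  sorted[6] = aaaDCC$bc  (last char: 'c')
  sorted[7] = bcaaaDCC$  (last char: '$')
  sorted[8] = caaaDCC$b  (last char: 'b')
Last column: CCDaaac$b
Original string S is at sorted index 7

Answer: CCDaaac$b
7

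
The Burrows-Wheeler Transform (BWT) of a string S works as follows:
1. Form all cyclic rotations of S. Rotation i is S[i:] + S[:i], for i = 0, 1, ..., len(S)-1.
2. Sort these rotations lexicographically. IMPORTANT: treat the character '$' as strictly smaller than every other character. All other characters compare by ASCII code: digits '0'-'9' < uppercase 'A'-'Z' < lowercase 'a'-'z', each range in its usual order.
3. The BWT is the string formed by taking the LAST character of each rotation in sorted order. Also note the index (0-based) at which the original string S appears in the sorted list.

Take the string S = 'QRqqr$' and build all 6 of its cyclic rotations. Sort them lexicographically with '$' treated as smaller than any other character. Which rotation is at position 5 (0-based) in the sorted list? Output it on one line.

All 6 rotations (rotation i = S[i:]+S[:i]):
  rot[0] = QRqqr$
  rot[1] = Rqqr$Q
  rot[2] = qqr$QR
  rot[3] = qr$QRq
  rot[4] = r$QRqq
  rot[5] = $QRqqr
Sorted (with $ < everything):
  sorted[0] = $QRqqr
  sorted[1] = QRqqr$
  sorted[2] = Rqqr$Q
  sorted[3] = qqr$QR
  sorted[4] = qr$QRq
  sorted[5] = r$QRqq
sorted[5] = r$QRqq

Answer: r$QRqq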